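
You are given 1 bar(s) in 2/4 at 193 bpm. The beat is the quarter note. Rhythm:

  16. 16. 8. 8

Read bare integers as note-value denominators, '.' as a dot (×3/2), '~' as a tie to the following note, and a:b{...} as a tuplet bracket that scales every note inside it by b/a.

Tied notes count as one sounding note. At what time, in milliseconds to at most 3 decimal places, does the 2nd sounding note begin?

note 2 onset = 3/8b = 116.58ms

1. 0.0ms @ 0 + 116.58ms (3/8)
2. 116.58ms @ 3/8 + 116.58ms (3/8)
3. 233.161ms @ 3/4 + 233.161ms (3/4)
4. 466.321ms @ 3/2 + 155.44ms (1/2)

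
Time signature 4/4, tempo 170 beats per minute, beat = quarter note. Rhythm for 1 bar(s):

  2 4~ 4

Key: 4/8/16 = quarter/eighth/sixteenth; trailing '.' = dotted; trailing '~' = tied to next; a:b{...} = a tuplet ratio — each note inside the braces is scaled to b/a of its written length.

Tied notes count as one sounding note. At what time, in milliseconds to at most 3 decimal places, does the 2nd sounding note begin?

note 2 onset = 2b = 705.882ms

1. 0.0ms @ 0 + 705.882ms (2)
2. 705.882ms @ 2 + 705.882ms (2)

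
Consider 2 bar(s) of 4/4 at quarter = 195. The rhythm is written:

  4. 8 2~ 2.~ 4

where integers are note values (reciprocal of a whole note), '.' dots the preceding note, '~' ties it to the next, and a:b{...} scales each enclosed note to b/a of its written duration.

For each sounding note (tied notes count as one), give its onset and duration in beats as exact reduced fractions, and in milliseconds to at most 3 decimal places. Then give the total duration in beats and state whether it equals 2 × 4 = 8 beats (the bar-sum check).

1) 0.0ms=0b +461.538ms=3/2b
2) 461.538ms=3/2b +153.846ms=1/2b
3) 615.385ms=2b +1846.154ms=6b
Σ=8b of 8 (195bpm 4/4) — PASS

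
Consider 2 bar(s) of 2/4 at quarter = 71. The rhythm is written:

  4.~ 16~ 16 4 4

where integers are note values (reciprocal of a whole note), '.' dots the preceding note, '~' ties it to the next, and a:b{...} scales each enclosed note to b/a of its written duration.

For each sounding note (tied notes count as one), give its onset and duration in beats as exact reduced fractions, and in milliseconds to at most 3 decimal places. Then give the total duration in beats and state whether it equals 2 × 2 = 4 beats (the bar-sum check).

1) 0.0ms=0b +1690.141ms=2b
2) 1690.141ms=2b +845.07ms=1b
3) 2535.211ms=3b +845.07ms=1b
Σ=4b of 4 (71bpm 2/4) — PASS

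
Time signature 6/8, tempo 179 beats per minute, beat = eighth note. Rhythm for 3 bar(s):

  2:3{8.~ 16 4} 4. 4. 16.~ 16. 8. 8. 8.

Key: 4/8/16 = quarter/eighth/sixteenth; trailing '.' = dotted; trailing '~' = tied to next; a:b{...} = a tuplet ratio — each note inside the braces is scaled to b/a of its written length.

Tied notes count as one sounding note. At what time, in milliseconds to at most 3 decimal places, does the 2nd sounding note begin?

note 2 onset = 3b = 1005.587ms

1. 0.0ms @ 0 + 1005.587ms (3)
2. 1005.587ms @ 3 + 1005.587ms (3)
3. 2011.173ms @ 6 + 1005.587ms (3)
4. 3016.76ms @ 9 + 1005.587ms (3)
5. 4022.346ms @ 12 + 502.793ms (3/2)
6. 4525.14ms @ 27/2 + 502.793ms (3/2)
7. 5027.933ms @ 15 + 502.793ms (3/2)
8. 5530.726ms @ 33/2 + 502.793ms (3/2)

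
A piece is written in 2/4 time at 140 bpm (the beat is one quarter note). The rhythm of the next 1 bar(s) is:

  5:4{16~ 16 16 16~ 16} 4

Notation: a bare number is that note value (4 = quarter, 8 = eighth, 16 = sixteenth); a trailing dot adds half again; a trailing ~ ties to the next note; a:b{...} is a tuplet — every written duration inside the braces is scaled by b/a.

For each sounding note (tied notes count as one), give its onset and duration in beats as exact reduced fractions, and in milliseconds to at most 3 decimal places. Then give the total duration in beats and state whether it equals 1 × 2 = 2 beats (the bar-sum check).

1) 0.0ms=0b +171.429ms=2/5b
2) 171.429ms=2/5b +85.714ms=1/5b
3) 257.143ms=3/5b +171.429ms=2/5b
4) 428.571ms=1b +428.571ms=1b
Σ=2b of 2 (140bpm 2/4) — PASS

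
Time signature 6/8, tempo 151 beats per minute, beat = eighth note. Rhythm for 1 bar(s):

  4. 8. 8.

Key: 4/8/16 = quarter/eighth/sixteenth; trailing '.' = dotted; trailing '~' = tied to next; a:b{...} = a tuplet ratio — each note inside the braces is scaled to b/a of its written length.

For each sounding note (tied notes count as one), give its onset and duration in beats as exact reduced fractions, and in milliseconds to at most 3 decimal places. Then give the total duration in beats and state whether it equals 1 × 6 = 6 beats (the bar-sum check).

1) 0.0ms=0b +1192.053ms=3b
2) 1192.053ms=3b +596.026ms=3/2b
3) 1788.079ms=9/2b +596.026ms=3/2b
Σ=6b of 6 (151bpm 6/8) — PASS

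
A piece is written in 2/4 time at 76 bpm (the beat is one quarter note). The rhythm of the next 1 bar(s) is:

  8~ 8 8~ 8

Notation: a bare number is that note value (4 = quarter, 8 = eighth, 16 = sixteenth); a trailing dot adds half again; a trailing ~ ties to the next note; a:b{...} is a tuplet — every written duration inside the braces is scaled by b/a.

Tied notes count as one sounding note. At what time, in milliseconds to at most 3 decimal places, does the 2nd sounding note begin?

note 2 onset = 1b = 789.474ms

1. 0.0ms @ 0 + 789.474ms (1)
2. 789.474ms @ 1 + 789.474ms (1)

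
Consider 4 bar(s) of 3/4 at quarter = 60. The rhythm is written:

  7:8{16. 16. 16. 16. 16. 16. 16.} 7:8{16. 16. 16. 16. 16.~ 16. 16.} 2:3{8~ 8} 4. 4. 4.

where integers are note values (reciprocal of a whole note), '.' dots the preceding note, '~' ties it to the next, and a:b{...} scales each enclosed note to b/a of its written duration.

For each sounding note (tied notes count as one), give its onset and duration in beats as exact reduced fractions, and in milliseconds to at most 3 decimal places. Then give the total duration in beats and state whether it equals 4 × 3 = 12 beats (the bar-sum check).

1) 0.0ms=0b +428.571ms=3/7b
2) 428.571ms=3/7b +428.571ms=3/7b
3) 857.143ms=6/7b +428.571ms=3/7b
4) 1285.714ms=9/7b +428.571ms=3/7b
5) 1714.286ms=12/7b +428.571ms=3/7b
6) 2142.857ms=15/7b +428.571ms=3/7b
7) 2571.429ms=18/7b +428.571ms=3/7b
8) 3000.0ms=3b +428.571ms=3/7b
9) 3428.571ms=24/7b +428.571ms=3/7b
10) 3857.143ms=27/7b +428.571ms=3/7b
11) 4285.714ms=30/7b +428.571ms=3/7b
12) 4714.286ms=33/7b +857.143ms=6/7b
13) 5571.429ms=39/7b +428.571ms=3/7b
14) 6000.0ms=6b +1500.0ms=3/2b
15) 7500.0ms=15/2b +1500.0ms=3/2b
16) 9000.0ms=9b +1500.0ms=3/2b
17) 10500.0ms=21/2b +1500.0ms=3/2b
Σ=12b of 12 (60bpm 3/4) — PASS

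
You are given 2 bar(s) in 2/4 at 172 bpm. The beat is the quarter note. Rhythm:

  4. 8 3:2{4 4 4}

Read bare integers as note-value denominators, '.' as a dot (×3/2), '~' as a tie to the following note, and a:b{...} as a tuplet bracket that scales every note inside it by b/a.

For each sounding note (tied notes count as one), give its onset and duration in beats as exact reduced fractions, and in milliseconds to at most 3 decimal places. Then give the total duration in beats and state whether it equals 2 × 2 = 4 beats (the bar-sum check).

1) 0.0ms=0b +523.256ms=3/2b
2) 523.256ms=3/2b +174.419ms=1/2b
3) 697.674ms=2b +232.558ms=2/3b
4) 930.233ms=8/3b +232.558ms=2/3b
5) 1162.791ms=10/3b +232.558ms=2/3b
Σ=4b of 4 (172bpm 2/4) — PASS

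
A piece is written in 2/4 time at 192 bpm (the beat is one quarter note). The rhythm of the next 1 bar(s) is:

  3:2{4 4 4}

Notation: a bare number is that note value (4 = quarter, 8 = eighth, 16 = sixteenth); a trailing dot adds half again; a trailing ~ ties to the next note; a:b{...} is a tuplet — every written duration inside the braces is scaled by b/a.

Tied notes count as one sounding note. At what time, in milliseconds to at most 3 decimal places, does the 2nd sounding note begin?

note 2 onset = 2/3b = 208.333ms

1. 0.0ms @ 0 + 208.333ms (2/3)
2. 208.333ms @ 2/3 + 208.333ms (2/3)
3. 416.667ms @ 4/3 + 208.333ms (2/3)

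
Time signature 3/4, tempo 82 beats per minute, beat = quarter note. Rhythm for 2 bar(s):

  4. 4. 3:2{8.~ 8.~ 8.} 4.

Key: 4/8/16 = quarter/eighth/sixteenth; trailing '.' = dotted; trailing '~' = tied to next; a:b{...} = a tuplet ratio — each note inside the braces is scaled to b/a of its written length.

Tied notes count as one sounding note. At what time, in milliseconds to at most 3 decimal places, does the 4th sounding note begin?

note 4 onset = 9/2b = 3292.683ms

1. 0.0ms @ 0 + 1097.561ms (3/2)
2. 1097.561ms @ 3/2 + 1097.561ms (3/2)
3. 2195.122ms @ 3 + 1097.561ms (3/2)
4. 3292.683ms @ 9/2 + 1097.561ms (3/2)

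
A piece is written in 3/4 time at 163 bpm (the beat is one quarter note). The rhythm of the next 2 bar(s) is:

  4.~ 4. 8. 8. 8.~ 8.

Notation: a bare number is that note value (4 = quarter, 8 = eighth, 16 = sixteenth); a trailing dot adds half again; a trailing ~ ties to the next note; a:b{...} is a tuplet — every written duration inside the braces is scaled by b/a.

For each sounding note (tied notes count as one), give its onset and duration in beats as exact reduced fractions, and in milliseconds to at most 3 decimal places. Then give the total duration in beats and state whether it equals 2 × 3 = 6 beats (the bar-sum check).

1) 0.0ms=0b +1104.294ms=3b
2) 1104.294ms=3b +276.074ms=3/4b
3) 1380.368ms=15/4b +276.074ms=3/4b
4) 1656.442ms=9/2b +552.147ms=3/2b
Σ=6b of 6 (163bpm 3/4) — PASS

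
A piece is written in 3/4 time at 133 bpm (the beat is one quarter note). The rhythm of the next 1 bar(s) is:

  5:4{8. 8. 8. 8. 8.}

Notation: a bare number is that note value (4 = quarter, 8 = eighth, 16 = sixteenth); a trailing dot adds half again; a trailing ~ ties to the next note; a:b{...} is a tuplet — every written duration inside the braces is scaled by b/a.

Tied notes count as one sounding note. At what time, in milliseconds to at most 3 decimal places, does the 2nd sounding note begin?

1. 0.0ms @ 0 + 270.677ms (3/5)
2. 270.677ms @ 3/5 + 270.677ms (3/5)
3. 541.353ms @ 6/5 + 270.677ms (3/5)
4. 812.03ms @ 9/5 + 270.677ms (3/5)
5. 1082.707ms @ 12/5 + 270.677ms (3/5)

note 2 onset = 3/5b = 270.677ms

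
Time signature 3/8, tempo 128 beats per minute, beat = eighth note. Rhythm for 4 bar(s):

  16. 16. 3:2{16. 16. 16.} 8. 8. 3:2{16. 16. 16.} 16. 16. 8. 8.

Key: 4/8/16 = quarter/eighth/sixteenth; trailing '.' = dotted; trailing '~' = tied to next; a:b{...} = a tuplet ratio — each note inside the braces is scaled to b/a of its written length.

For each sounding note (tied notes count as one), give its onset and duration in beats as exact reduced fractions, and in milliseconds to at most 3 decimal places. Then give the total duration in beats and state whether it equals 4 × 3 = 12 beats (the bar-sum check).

1) 0.0ms=0b +351.562ms=3/4b
2) 351.562ms=3/4b +351.562ms=3/4b
3) 703.125ms=3/2b +234.375ms=1/2b
4) 937.5ms=2b +234.375ms=1/2b
5) 1171.875ms=5/2b +234.375ms=1/2b
6) 1406.25ms=3b +703.125ms=3/2b
7) 2109.375ms=9/2b +703.125ms=3/2b
8) 2812.5ms=6b +234.375ms=1/2b
9) 3046.875ms=13/2b +234.375ms=1/2b
10) 3281.25ms=7b +234.375ms=1/2b
11) 3515.625ms=15/2b +351.562ms=3/4b
12) 3867.188ms=33/4b +351.562ms=3/4b
13) 4218.75ms=9b +703.125ms=3/2b
14) 4921.875ms=21/2b +703.125ms=3/2b
Σ=12b of 12 (128bpm 3/8) — PASS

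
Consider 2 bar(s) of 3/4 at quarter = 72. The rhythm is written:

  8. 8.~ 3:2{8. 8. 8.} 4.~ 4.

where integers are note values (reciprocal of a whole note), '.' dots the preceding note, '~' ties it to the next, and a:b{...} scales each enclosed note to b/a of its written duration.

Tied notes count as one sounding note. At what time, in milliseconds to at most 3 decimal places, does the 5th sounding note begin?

1. 0.0ms @ 0 + 625.0ms (3/4)
2. 625.0ms @ 3/4 + 1041.667ms (5/4)
3. 1666.667ms @ 2 + 416.667ms (1/2)
4. 2083.333ms @ 5/2 + 416.667ms (1/2)
5. 2500.0ms @ 3 + 2500.0ms (3)

note 5 onset = 3b = 2500.0ms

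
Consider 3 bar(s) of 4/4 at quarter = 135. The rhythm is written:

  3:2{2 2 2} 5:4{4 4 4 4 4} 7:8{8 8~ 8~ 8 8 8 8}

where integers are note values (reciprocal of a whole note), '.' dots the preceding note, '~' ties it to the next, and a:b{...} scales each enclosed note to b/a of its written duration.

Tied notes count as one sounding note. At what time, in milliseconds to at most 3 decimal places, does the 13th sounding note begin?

1. 0.0ms @ 0 + 592.593ms (4/3)
2. 592.593ms @ 4/3 + 592.593ms (4/3)
3. 1185.185ms @ 8/3 + 592.593ms (4/3)
4. 1777.778ms @ 4 + 355.556ms (4/5)
5. 2133.333ms @ 24/5 + 355.556ms (4/5)
6. 2488.889ms @ 28/5 + 355.556ms (4/5)
7. 2844.444ms @ 32/5 + 355.556ms (4/5)
8. 3200.0ms @ 36/5 + 355.556ms (4/5)
9. 3555.556ms @ 8 + 253.968ms (4/7)
10. 3809.524ms @ 60/7 + 761.905ms (12/7)
11. 4571.429ms @ 72/7 + 253.968ms (4/7)
12. 4825.397ms @ 76/7 + 253.968ms (4/7)
13. 5079.365ms @ 80/7 + 253.968ms (4/7)

note 13 onset = 80/7b = 5079.365ms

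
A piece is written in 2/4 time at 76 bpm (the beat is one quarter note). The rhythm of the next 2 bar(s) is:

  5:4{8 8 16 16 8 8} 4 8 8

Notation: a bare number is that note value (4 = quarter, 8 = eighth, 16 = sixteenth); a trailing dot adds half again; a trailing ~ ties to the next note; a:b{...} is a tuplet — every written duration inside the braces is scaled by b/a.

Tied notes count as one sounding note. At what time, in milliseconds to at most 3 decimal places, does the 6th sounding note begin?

note 6 onset = 8/5b = 1263.158ms

1. 0.0ms @ 0 + 315.789ms (2/5)
2. 315.789ms @ 2/5 + 315.789ms (2/5)
3. 631.579ms @ 4/5 + 157.895ms (1/5)
4. 789.474ms @ 1 + 157.895ms (1/5)
5. 947.368ms @ 6/5 + 315.789ms (2/5)
6. 1263.158ms @ 8/5 + 315.789ms (2/5)
7. 1578.947ms @ 2 + 789.474ms (1)
8. 2368.421ms @ 3 + 394.737ms (1/2)
9. 2763.158ms @ 7/2 + 394.737ms (1/2)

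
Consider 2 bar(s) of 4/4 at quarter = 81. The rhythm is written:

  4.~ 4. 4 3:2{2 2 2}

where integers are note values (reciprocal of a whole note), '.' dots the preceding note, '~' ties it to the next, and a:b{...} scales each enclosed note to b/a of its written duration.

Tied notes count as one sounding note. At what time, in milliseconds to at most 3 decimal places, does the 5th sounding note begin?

note 5 onset = 20/3b = 4938.272ms

1. 0.0ms @ 0 + 2222.222ms (3)
2. 2222.222ms @ 3 + 740.741ms (1)
3. 2962.963ms @ 4 + 987.654ms (4/3)
4. 3950.617ms @ 16/3 + 987.654ms (4/3)
5. 4938.272ms @ 20/3 + 987.654ms (4/3)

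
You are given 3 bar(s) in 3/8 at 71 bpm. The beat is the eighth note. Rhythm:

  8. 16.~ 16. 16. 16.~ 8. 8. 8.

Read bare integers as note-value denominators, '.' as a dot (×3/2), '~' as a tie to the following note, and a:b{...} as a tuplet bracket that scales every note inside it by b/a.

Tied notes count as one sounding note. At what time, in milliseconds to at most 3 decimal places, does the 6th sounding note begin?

note 6 onset = 15/2b = 6338.028ms

1. 0.0ms @ 0 + 1267.606ms (3/2)
2. 1267.606ms @ 3/2 + 1267.606ms (3/2)
3. 2535.211ms @ 3 + 633.803ms (3/4)
4. 3169.014ms @ 15/4 + 1901.408ms (9/4)
5. 5070.423ms @ 6 + 1267.606ms (3/2)
6. 6338.028ms @ 15/2 + 1267.606ms (3/2)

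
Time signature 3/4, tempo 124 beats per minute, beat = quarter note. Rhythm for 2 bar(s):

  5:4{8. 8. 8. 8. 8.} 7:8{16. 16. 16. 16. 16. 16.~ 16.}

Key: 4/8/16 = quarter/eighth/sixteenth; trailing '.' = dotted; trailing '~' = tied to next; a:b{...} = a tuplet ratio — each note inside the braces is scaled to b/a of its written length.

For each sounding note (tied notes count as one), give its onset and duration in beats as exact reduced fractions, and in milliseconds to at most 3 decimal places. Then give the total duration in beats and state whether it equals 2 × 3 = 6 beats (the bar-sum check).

1) 0.0ms=0b +290.323ms=3/5b
2) 290.323ms=3/5b +290.323ms=3/5b
3) 580.645ms=6/5b +290.323ms=3/5b
4) 870.968ms=9/5b +290.323ms=3/5b
5) 1161.29ms=12/5b +290.323ms=3/5b
6) 1451.613ms=3b +207.373ms=3/7b
7) 1658.986ms=24/7b +207.373ms=3/7b
8) 1866.359ms=27/7b +207.373ms=3/7b
9) 2073.733ms=30/7b +207.373ms=3/7b
10) 2281.106ms=33/7b +207.373ms=3/7b
11) 2488.479ms=36/7b +414.747ms=6/7b
Σ=6b of 6 (124bpm 3/4) — PASS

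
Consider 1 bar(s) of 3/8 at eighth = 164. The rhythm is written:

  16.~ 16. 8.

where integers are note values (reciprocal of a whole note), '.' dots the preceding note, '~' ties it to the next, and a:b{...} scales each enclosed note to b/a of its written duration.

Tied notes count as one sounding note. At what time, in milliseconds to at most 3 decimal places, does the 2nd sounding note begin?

note 2 onset = 3/2b = 548.78ms

1. 0.0ms @ 0 + 548.78ms (3/2)
2. 548.78ms @ 3/2 + 548.78ms (3/2)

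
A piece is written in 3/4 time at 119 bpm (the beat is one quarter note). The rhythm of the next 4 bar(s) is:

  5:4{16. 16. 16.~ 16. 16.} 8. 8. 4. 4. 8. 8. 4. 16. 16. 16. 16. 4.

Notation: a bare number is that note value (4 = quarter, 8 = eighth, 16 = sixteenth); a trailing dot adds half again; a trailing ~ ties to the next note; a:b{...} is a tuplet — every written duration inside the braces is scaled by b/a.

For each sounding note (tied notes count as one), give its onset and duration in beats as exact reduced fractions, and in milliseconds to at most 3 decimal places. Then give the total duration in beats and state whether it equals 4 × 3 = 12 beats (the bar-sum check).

1) 0.0ms=0b +151.261ms=3/10b
2) 151.261ms=3/10b +151.261ms=3/10b
3) 302.521ms=3/5b +302.521ms=3/5b
4) 605.042ms=6/5b +151.261ms=3/10b
5) 756.303ms=3/2b +378.151ms=3/4b
6) 1134.454ms=9/4b +378.151ms=3/4b
7) 1512.605ms=3b +756.303ms=3/2b
8) 2268.908ms=9/2b +756.303ms=3/2b
9) 3025.21ms=6b +378.151ms=3/4b
10) 3403.361ms=27/4b +378.151ms=3/4b
11) 3781.513ms=15/2b +756.303ms=3/2b
12) 4537.815ms=9b +189.076ms=3/8b
13) 4726.891ms=75/8b +189.076ms=3/8b
14) 4915.966ms=39/4b +189.076ms=3/8b
15) 5105.042ms=81/8b +189.076ms=3/8b
16) 5294.118ms=21/2b +756.303ms=3/2b
Σ=12b of 12 (119bpm 3/4) — PASS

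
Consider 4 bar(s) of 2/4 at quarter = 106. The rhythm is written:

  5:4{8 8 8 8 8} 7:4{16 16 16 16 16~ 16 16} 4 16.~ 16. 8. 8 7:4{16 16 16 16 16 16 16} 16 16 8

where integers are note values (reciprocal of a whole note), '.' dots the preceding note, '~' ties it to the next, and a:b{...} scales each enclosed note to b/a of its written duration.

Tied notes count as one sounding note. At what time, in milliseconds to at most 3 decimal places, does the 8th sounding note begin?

1. 0.0ms @ 0 + 226.415ms (2/5)
2. 226.415ms @ 2/5 + 226.415ms (2/5)
3. 452.83ms @ 4/5 + 226.415ms (2/5)
4. 679.245ms @ 6/5 + 226.415ms (2/5)
5. 905.66ms @ 8/5 + 226.415ms (2/5)
6. 1132.075ms @ 2 + 80.863ms (1/7)
7. 1212.938ms @ 15/7 + 80.863ms (1/7)
8. 1293.801ms @ 16/7 + 80.863ms (1/7)
9. 1374.663ms @ 17/7 + 80.863ms (1/7)
10. 1455.526ms @ 18/7 + 161.725ms (2/7)
11. 1617.251ms @ 20/7 + 80.863ms (1/7)
12. 1698.113ms @ 3 + 566.038ms (1)
13. 2264.151ms @ 4 + 424.528ms (3/4)
14. 2688.679ms @ 19/4 + 424.528ms (3/4)
15. 3113.208ms @ 11/2 + 283.019ms (1/2)
16. 3396.226ms @ 6 + 80.863ms (1/7)
17. 3477.089ms @ 43/7 + 80.863ms (1/7)
18. 3557.951ms @ 44/7 + 80.863ms (1/7)
19. 3638.814ms @ 45/7 + 80.863ms (1/7)
20. 3719.677ms @ 46/7 + 80.863ms (1/7)
21. 3800.539ms @ 47/7 + 80.863ms (1/7)
22. 3881.402ms @ 48/7 + 80.863ms (1/7)
23. 3962.264ms @ 7 + 141.509ms (1/4)
24. 4103.774ms @ 29/4 + 141.509ms (1/4)
25. 4245.283ms @ 15/2 + 283.019ms (1/2)

note 8 onset = 16/7b = 1293.801ms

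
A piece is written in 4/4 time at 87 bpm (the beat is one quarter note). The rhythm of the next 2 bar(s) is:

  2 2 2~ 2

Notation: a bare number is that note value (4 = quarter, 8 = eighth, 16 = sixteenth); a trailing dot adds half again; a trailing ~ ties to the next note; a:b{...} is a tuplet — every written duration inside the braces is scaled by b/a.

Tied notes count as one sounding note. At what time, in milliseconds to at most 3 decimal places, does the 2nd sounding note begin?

note 2 onset = 2b = 1379.31ms

1. 0.0ms @ 0 + 1379.31ms (2)
2. 1379.31ms @ 2 + 1379.31ms (2)
3. 2758.621ms @ 4 + 2758.621ms (4)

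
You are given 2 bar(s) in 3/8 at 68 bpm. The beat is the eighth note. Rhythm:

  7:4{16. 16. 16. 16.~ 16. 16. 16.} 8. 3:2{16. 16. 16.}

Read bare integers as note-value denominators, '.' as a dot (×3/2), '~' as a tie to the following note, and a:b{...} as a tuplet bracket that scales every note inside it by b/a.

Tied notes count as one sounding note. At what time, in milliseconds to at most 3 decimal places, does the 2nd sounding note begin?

1. 0.0ms @ 0 + 378.151ms (3/7)
2. 378.151ms @ 3/7 + 378.151ms (3/7)
3. 756.303ms @ 6/7 + 378.151ms (3/7)
4. 1134.454ms @ 9/7 + 756.303ms (6/7)
5. 1890.756ms @ 15/7 + 378.151ms (3/7)
6. 2268.908ms @ 18/7 + 378.151ms (3/7)
7. 2647.059ms @ 3 + 1323.529ms (3/2)
8. 3970.588ms @ 9/2 + 441.176ms (1/2)
9. 4411.765ms @ 5 + 441.176ms (1/2)
10. 4852.941ms @ 11/2 + 441.176ms (1/2)

note 2 onset = 3/7b = 378.151ms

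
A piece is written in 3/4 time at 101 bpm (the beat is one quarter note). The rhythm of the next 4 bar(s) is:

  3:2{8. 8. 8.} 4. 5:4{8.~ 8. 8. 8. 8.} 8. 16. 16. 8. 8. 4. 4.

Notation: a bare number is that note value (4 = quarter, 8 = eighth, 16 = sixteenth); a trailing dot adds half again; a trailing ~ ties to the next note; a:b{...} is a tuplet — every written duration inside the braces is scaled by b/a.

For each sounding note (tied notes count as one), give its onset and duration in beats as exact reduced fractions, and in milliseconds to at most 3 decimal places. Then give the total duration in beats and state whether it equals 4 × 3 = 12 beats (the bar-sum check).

1) 0.0ms=0b +297.03ms=1/2b
2) 297.03ms=1/2b +297.03ms=1/2b
3) 594.059ms=1b +297.03ms=1/2b
4) 891.089ms=3/2b +891.089ms=3/2b
5) 1782.178ms=3b +712.871ms=6/5b
6) 2495.05ms=21/5b +356.436ms=3/5b
7) 2851.485ms=24/5b +356.436ms=3/5b
8) 3207.921ms=27/5b +356.436ms=3/5b
9) 3564.356ms=6b +445.545ms=3/4b
10) 4009.901ms=27/4b +222.772ms=3/8b
11) 4232.673ms=57/8b +222.772ms=3/8b
12) 4455.446ms=15/2b +445.545ms=3/4b
13) 4900.99ms=33/4b +445.545ms=3/4b
14) 5346.535ms=9b +891.089ms=3/2b
15) 6237.624ms=21/2b +891.089ms=3/2b
Σ=12b of 12 (101bpm 3/4) — PASS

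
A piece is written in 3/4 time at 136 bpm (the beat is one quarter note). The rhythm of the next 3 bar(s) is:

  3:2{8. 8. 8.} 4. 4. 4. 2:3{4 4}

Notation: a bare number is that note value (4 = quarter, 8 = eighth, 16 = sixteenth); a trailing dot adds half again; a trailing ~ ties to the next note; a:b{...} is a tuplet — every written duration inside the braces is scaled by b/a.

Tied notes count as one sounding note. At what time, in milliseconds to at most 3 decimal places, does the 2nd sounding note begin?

note 2 onset = 1/2b = 220.588ms

1. 0.0ms @ 0 + 220.588ms (1/2)
2. 220.588ms @ 1/2 + 220.588ms (1/2)
3. 441.176ms @ 1 + 220.588ms (1/2)
4. 661.765ms @ 3/2 + 661.765ms (3/2)
5. 1323.529ms @ 3 + 661.765ms (3/2)
6. 1985.294ms @ 9/2 + 661.765ms (3/2)
7. 2647.059ms @ 6 + 661.765ms (3/2)
8. 3308.824ms @ 15/2 + 661.765ms (3/2)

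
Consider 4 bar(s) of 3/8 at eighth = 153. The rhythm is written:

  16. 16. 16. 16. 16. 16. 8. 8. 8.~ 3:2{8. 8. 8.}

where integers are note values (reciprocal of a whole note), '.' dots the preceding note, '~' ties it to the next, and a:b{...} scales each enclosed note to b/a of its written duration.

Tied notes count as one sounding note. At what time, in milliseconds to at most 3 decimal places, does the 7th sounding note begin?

1. 0.0ms @ 0 + 294.118ms (3/4)
2. 294.118ms @ 3/4 + 294.118ms (3/4)
3. 588.235ms @ 3/2 + 294.118ms (3/4)
4. 882.353ms @ 9/4 + 294.118ms (3/4)
5. 1176.471ms @ 3 + 294.118ms (3/4)
6. 1470.588ms @ 15/4 + 294.118ms (3/4)
7. 1764.706ms @ 9/2 + 588.235ms (3/2)
8. 2352.941ms @ 6 + 588.235ms (3/2)
9. 2941.176ms @ 15/2 + 980.392ms (5/2)
10. 3921.569ms @ 10 + 392.157ms (1)
11. 4313.725ms @ 11 + 392.157ms (1)

note 7 onset = 9/2b = 1764.706ms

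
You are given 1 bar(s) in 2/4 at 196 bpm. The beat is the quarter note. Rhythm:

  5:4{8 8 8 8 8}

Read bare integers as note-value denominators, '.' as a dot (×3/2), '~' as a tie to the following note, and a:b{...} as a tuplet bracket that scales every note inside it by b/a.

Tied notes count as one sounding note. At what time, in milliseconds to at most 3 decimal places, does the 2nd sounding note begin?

1. 0.0ms @ 0 + 122.449ms (2/5)
2. 122.449ms @ 2/5 + 122.449ms (2/5)
3. 244.898ms @ 4/5 + 122.449ms (2/5)
4. 367.347ms @ 6/5 + 122.449ms (2/5)
5. 489.796ms @ 8/5 + 122.449ms (2/5)

note 2 onset = 2/5b = 122.449ms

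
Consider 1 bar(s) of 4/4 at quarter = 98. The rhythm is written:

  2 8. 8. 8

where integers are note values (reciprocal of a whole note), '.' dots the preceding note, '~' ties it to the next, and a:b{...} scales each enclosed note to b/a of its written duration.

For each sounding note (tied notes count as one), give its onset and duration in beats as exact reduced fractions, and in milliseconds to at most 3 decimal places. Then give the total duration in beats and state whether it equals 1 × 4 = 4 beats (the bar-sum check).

1) 0.0ms=0b +1224.49ms=2b
2) 1224.49ms=2b +459.184ms=3/4b
3) 1683.673ms=11/4b +459.184ms=3/4b
4) 2142.857ms=7/2b +306.122ms=1/2b
Σ=4b of 4 (98bpm 4/4) — PASS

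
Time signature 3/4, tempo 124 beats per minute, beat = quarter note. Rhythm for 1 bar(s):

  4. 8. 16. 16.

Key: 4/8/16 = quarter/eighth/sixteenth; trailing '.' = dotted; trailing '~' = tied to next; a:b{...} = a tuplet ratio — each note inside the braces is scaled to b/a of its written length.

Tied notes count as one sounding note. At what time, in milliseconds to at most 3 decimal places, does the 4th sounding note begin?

note 4 onset = 21/8b = 1270.161ms

1. 0.0ms @ 0 + 725.806ms (3/2)
2. 725.806ms @ 3/2 + 362.903ms (3/4)
3. 1088.71ms @ 9/4 + 181.452ms (3/8)
4. 1270.161ms @ 21/8 + 181.452ms (3/8)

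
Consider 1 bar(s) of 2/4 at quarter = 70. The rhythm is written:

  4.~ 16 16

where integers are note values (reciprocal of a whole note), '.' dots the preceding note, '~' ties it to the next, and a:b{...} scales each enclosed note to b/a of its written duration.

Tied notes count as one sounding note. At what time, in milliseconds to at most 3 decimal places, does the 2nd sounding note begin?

note 2 onset = 7/4b = 1500.0ms

1. 0.0ms @ 0 + 1500.0ms (7/4)
2. 1500.0ms @ 7/4 + 214.286ms (1/4)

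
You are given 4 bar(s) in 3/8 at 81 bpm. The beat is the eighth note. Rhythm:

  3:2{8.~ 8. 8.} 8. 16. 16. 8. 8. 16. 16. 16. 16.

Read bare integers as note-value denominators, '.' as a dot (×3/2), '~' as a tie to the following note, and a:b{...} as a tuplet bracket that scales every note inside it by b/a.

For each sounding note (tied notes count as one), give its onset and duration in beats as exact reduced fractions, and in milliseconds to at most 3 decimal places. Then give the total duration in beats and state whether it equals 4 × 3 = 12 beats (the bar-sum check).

1) 0.0ms=0b +1481.481ms=2b
2) 1481.481ms=2b +740.741ms=1b
3) 2222.222ms=3b +1111.111ms=3/2b
4) 3333.333ms=9/2b +555.556ms=3/4b
5) 3888.889ms=21/4b +555.556ms=3/4b
6) 4444.444ms=6b +1111.111ms=3/2b
7) 5555.556ms=15/2b +1111.111ms=3/2b
8) 6666.667ms=9b +555.556ms=3/4b
9) 7222.222ms=39/4b +555.556ms=3/4b
10) 7777.778ms=21/2b +555.556ms=3/4b
11) 8333.333ms=45/4b +555.556ms=3/4b
Σ=12b of 12 (81bpm 3/8) — PASS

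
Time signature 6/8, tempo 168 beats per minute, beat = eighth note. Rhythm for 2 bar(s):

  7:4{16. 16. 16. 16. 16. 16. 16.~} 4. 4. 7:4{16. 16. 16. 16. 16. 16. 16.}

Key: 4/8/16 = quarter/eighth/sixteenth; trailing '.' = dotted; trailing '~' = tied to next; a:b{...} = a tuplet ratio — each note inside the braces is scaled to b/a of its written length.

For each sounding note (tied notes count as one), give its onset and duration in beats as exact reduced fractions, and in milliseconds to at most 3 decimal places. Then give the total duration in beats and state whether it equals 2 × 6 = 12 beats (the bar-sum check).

1) 0.0ms=0b +153.061ms=3/7b
2) 153.061ms=3/7b +153.061ms=3/7b
3) 306.122ms=6/7b +153.061ms=3/7b
4) 459.184ms=9/7b +153.061ms=3/7b
5) 612.245ms=12/7b +153.061ms=3/7b
6) 765.306ms=15/7b +153.061ms=3/7b
7) 918.367ms=18/7b +1224.49ms=24/7b
8) 2142.857ms=6b +1071.429ms=3b
9) 3214.286ms=9b +153.061ms=3/7b
10) 3367.347ms=66/7b +153.061ms=3/7b
11) 3520.408ms=69/7b +153.061ms=3/7b
12) 3673.469ms=72/7b +153.061ms=3/7b
13) 3826.531ms=75/7b +153.061ms=3/7b
14) 3979.592ms=78/7b +153.061ms=3/7b
15) 4132.653ms=81/7b +153.061ms=3/7b
Σ=12b of 12 (168bpm 6/8) — PASS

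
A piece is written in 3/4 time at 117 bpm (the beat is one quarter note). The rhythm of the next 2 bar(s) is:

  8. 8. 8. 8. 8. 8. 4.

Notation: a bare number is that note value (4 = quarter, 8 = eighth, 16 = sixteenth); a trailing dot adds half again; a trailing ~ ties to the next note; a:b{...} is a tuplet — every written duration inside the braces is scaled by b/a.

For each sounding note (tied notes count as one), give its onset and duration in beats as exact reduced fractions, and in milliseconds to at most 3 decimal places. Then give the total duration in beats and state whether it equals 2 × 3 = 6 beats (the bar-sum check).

1) 0.0ms=0b +384.615ms=3/4b
2) 384.615ms=3/4b +384.615ms=3/4b
3) 769.231ms=3/2b +384.615ms=3/4b
4) 1153.846ms=9/4b +384.615ms=3/4b
5) 1538.462ms=3b +384.615ms=3/4b
6) 1923.077ms=15/4b +384.615ms=3/4b
7) 2307.692ms=9/2b +769.231ms=3/2b
Σ=6b of 6 (117bpm 3/4) — PASS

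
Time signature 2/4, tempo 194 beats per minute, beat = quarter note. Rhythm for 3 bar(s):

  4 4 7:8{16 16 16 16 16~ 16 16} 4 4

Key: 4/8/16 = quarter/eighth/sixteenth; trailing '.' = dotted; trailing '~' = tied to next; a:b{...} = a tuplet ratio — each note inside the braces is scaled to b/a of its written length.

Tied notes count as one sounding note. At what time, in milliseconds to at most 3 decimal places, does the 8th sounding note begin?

note 8 onset = 26/7b = 1148.748ms

1. 0.0ms @ 0 + 309.278ms (1)
2. 309.278ms @ 1 + 309.278ms (1)
3. 618.557ms @ 2 + 88.365ms (2/7)
4. 706.922ms @ 16/7 + 88.365ms (2/7)
5. 795.287ms @ 18/7 + 88.365ms (2/7)
6. 883.652ms @ 20/7 + 88.365ms (2/7)
7. 972.018ms @ 22/7 + 176.73ms (4/7)
8. 1148.748ms @ 26/7 + 88.365ms (2/7)
9. 1237.113ms @ 4 + 309.278ms (1)
10. 1546.392ms @ 5 + 309.278ms (1)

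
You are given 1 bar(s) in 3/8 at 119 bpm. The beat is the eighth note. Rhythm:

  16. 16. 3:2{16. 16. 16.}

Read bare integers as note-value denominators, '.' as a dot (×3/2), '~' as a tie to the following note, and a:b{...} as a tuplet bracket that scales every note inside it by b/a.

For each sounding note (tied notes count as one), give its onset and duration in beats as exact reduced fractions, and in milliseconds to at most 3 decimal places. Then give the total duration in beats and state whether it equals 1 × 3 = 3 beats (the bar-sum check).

1) 0.0ms=0b +378.151ms=3/4b
2) 378.151ms=3/4b +378.151ms=3/4b
3) 756.303ms=3/2b +252.101ms=1/2b
4) 1008.403ms=2b +252.101ms=1/2b
5) 1260.504ms=5/2b +252.101ms=1/2b
Σ=3b of 3 (119bpm 3/8) — PASS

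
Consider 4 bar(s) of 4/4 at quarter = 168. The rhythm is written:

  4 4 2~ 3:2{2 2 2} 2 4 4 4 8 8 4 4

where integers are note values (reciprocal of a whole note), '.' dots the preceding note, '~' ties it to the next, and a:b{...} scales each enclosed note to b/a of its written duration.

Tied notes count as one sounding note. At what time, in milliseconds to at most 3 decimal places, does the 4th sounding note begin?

note 4 onset = 16/3b = 1904.762ms

1. 0.0ms @ 0 + 357.143ms (1)
2. 357.143ms @ 1 + 357.143ms (1)
3. 714.286ms @ 2 + 1190.476ms (10/3)
4. 1904.762ms @ 16/3 + 476.19ms (4/3)
5. 2380.952ms @ 20/3 + 476.19ms (4/3)
6. 2857.143ms @ 8 + 714.286ms (2)
7. 3571.429ms @ 10 + 357.143ms (1)
8. 3928.571ms @ 11 + 357.143ms (1)
9. 4285.714ms @ 12 + 357.143ms (1)
10. 4642.857ms @ 13 + 178.571ms (1/2)
11. 4821.429ms @ 27/2 + 178.571ms (1/2)
12. 5000.0ms @ 14 + 357.143ms (1)
13. 5357.143ms @ 15 + 357.143ms (1)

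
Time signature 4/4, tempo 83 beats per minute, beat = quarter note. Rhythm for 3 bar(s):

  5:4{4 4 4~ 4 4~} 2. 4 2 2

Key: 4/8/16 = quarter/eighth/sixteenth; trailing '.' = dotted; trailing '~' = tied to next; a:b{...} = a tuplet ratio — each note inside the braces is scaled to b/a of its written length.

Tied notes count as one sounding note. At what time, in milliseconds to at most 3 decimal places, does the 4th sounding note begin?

1. 0.0ms @ 0 + 578.313ms (4/5)
2. 578.313ms @ 4/5 + 578.313ms (4/5)
3. 1156.627ms @ 8/5 + 1156.627ms (8/5)
4. 2313.253ms @ 16/5 + 2746.988ms (19/5)
5. 5060.241ms @ 7 + 722.892ms (1)
6. 5783.133ms @ 8 + 1445.783ms (2)
7. 7228.916ms @ 10 + 1445.783ms (2)

note 4 onset = 16/5b = 2313.253ms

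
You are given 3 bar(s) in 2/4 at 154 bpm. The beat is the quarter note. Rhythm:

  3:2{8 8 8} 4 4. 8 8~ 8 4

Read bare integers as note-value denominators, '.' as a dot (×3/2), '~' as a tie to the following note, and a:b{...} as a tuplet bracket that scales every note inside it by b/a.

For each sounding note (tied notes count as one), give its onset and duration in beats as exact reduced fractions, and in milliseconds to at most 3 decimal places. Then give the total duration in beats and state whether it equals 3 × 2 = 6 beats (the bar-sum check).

1) 0.0ms=0b +129.87ms=1/3b
2) 129.87ms=1/3b +129.87ms=1/3b
3) 259.74ms=2/3b +129.87ms=1/3b
4) 389.61ms=1b +389.61ms=1b
5) 779.221ms=2b +584.416ms=3/2b
6) 1363.636ms=7/2b +194.805ms=1/2b
7) 1558.442ms=4b +389.61ms=1b
8) 1948.052ms=5b +389.61ms=1b
Σ=6b of 6 (154bpm 2/4) — PASS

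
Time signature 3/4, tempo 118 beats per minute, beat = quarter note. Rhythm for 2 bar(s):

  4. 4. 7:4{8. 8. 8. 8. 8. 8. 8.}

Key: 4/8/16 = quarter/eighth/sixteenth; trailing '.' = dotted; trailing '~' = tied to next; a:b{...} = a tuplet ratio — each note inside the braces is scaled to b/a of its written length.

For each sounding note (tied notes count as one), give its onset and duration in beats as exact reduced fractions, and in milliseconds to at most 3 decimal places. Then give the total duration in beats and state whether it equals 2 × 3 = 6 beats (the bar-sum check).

1) 0.0ms=0b +762.712ms=3/2b
2) 762.712ms=3/2b +762.712ms=3/2b
3) 1525.424ms=3b +217.918ms=3/7b
4) 1743.341ms=24/7b +217.918ms=3/7b
5) 1961.259ms=27/7b +217.918ms=3/7b
6) 2179.177ms=30/7b +217.918ms=3/7b
7) 2397.094ms=33/7b +217.918ms=3/7b
8) 2615.012ms=36/7b +217.918ms=3/7b
9) 2832.93ms=39/7b +217.918ms=3/7b
Σ=6b of 6 (118bpm 3/4) — PASS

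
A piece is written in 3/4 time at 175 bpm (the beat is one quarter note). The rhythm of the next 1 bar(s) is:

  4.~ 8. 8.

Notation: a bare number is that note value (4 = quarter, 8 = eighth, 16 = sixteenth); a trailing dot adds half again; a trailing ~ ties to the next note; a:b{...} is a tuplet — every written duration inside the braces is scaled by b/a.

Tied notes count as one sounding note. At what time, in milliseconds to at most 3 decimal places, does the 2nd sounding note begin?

note 2 onset = 9/4b = 771.429ms

1. 0.0ms @ 0 + 771.429ms (9/4)
2. 771.429ms @ 9/4 + 257.143ms (3/4)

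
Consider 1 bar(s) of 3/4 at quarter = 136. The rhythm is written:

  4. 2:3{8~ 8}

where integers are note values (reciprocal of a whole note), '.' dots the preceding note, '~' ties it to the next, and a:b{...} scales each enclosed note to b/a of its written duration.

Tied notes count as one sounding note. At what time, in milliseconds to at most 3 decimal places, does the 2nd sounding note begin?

note 2 onset = 3/2b = 661.765ms

1. 0.0ms @ 0 + 661.765ms (3/2)
2. 661.765ms @ 3/2 + 661.765ms (3/2)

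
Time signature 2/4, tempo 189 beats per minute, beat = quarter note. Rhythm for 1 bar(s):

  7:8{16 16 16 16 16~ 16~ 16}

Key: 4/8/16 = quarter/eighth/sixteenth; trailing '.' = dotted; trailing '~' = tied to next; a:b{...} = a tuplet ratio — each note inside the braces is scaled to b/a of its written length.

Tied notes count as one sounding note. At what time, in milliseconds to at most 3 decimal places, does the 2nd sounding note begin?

1. 0.0ms @ 0 + 90.703ms (2/7)
2. 90.703ms @ 2/7 + 90.703ms (2/7)
3. 181.406ms @ 4/7 + 90.703ms (2/7)
4. 272.109ms @ 6/7 + 90.703ms (2/7)
5. 362.812ms @ 8/7 + 272.109ms (6/7)

note 2 onset = 2/7b = 90.703ms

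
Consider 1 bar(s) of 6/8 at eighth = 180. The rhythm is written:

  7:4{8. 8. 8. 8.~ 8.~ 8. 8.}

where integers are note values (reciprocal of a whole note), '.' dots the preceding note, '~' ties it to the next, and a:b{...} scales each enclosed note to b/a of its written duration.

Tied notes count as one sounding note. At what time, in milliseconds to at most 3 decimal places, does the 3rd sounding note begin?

1. 0.0ms @ 0 + 285.714ms (6/7)
2. 285.714ms @ 6/7 + 285.714ms (6/7)
3. 571.429ms @ 12/7 + 285.714ms (6/7)
4. 857.143ms @ 18/7 + 857.143ms (18/7)
5. 1714.286ms @ 36/7 + 285.714ms (6/7)

note 3 onset = 12/7b = 571.429ms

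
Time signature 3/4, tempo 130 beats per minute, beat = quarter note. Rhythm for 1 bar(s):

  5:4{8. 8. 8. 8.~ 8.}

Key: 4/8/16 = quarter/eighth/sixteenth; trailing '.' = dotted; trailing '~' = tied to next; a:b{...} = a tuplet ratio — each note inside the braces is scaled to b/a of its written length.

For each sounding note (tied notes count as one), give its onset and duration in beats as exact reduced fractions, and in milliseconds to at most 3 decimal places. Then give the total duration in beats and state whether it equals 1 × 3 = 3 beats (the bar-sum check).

1) 0.0ms=0b +276.923ms=3/5b
2) 276.923ms=3/5b +276.923ms=3/5b
3) 553.846ms=6/5b +276.923ms=3/5b
4) 830.769ms=9/5b +553.846ms=6/5b
Σ=3b of 3 (130bpm 3/4) — PASS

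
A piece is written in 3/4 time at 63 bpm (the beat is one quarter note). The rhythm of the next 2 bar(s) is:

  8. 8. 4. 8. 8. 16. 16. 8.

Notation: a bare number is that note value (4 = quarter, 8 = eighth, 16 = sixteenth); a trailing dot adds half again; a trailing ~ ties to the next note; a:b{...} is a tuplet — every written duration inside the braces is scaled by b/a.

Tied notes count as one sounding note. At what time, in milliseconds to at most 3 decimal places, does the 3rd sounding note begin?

1. 0.0ms @ 0 + 714.286ms (3/4)
2. 714.286ms @ 3/4 + 714.286ms (3/4)
3. 1428.571ms @ 3/2 + 1428.571ms (3/2)
4. 2857.143ms @ 3 + 714.286ms (3/4)
5. 3571.429ms @ 15/4 + 714.286ms (3/4)
6. 4285.714ms @ 9/2 + 357.143ms (3/8)
7. 4642.857ms @ 39/8 + 357.143ms (3/8)
8. 5000.0ms @ 21/4 + 714.286ms (3/4)

note 3 onset = 3/2b = 1428.571ms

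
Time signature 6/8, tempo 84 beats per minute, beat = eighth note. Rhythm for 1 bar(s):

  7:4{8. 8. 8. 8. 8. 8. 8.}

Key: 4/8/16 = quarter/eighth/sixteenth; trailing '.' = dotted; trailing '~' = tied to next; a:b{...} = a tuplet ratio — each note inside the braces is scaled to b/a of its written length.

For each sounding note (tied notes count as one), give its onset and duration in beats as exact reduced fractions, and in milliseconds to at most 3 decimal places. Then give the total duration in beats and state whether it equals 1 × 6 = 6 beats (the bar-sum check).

1) 0.0ms=0b +612.245ms=6/7b
2) 612.245ms=6/7b +612.245ms=6/7b
3) 1224.49ms=12/7b +612.245ms=6/7b
4) 1836.735ms=18/7b +612.245ms=6/7b
5) 2448.98ms=24/7b +612.245ms=6/7b
6) 3061.224ms=30/7b +612.245ms=6/7b
7) 3673.469ms=36/7b +612.245ms=6/7b
Σ=6b of 6 (84bpm 6/8) — PASS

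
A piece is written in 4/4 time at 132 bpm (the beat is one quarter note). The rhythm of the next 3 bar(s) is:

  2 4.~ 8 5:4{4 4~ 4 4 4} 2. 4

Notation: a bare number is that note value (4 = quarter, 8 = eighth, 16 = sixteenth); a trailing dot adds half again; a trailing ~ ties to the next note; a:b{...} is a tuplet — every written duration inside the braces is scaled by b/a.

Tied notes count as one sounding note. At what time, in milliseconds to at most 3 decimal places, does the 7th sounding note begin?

note 7 onset = 8b = 3636.364ms

1. 0.0ms @ 0 + 909.091ms (2)
2. 909.091ms @ 2 + 909.091ms (2)
3. 1818.182ms @ 4 + 363.636ms (4/5)
4. 2181.818ms @ 24/5 + 727.273ms (8/5)
5. 2909.091ms @ 32/5 + 363.636ms (4/5)
6. 3272.727ms @ 36/5 + 363.636ms (4/5)
7. 3636.364ms @ 8 + 1363.636ms (3)
8. 5000.0ms @ 11 + 454.545ms (1)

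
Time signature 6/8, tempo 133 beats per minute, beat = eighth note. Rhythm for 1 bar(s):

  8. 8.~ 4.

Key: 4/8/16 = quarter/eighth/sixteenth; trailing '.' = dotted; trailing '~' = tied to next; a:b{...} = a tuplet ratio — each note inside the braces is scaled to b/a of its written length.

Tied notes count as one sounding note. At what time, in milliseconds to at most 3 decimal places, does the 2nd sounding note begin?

note 2 onset = 3/2b = 676.692ms

1. 0.0ms @ 0 + 676.692ms (3/2)
2. 676.692ms @ 3/2 + 2030.075ms (9/2)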